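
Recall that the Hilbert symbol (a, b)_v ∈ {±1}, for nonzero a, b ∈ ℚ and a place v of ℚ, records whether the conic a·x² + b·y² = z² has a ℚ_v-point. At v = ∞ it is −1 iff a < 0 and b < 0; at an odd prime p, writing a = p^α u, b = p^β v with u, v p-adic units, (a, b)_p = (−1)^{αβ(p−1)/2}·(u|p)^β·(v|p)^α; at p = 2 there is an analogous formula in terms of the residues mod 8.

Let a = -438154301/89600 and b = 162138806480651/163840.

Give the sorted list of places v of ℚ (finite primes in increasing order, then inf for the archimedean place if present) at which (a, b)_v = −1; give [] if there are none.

Mod squares: a ≡ -406, b ≡ 704990. Check v ∈ {∞, 2, 5, 7, 11, 13, 17, 23, 29, 31}.
v=∞: -406 < 0 and 704990 > 0  ⇒  (a,b)_∞ = +1.
v=5: a=5^-2·(≡1), b=5^-1·(≡2) mod 5; (1|5)=+1, (2|5)=-1; (−1)^{-2·-1·2}·(+1)^-1·(-1)^-2 = +1.
v=2: v_2(a)=-9, v_2(b)=-15; units ≡ 5, 7 (mod 8); ε·ε+αω+βω = 0·1+-9·0+-15·1 ≡ 1  ⇒  (a,b)_2 = -1.
v=23: a=23^2·(≡2), b=23^0·(≡14) mod 23; (2|23)=+1, (14|23)=-1; (−1)^{2·0·11}·(+1)^0·(-1)^2 = +1.
v=17: a=17^0·(≡1), b=17^3·(≡3) mod 17; (1|17)=+1, (3|17)=-1; (−1)^{0·3·8}·(+1)^3·(-1)^0 = +1.
v=13: a=13^4·(≡3), b=13^3·(≡5) mod 13; (3|13)=+1, (5|13)=-1; (−1)^{4·3·6}·(+1)^3·(-1)^4 = +1.
v=31: a=31^0·(≡4), b=31^2·(≡9) mod 31; (4|31)=+1, (9|31)=+1; (−1)^{0·2·15}·(+1)^2·(+1)^0 = +1.
v=7: a=7^-1·(≡6), b=7^2·(≡3) mod 7; (6|7)=-1, (3|7)=-1; (−1)^{-1·2·3}·(-1)^2·(-1)^-1 = -1.
v=29: a=29^1·(≡3), b=29^1·(≡26) mod 29; (3|29)=-1, (26|29)=-1; (−1)^{1·1·14}·(-1)^1·(-1)^1 = +1.
v=11: a=11^0·(≡4), b=11^1·(≡5) mod 11; (4|11)=+1, (5|11)=+1; (−1)^{0·1·5}·(+1)^1·(+1)^0 = +1.
Ram(-406, 704990) = {2, 7}; no ℚ_2-point on the conic.

[2, 7]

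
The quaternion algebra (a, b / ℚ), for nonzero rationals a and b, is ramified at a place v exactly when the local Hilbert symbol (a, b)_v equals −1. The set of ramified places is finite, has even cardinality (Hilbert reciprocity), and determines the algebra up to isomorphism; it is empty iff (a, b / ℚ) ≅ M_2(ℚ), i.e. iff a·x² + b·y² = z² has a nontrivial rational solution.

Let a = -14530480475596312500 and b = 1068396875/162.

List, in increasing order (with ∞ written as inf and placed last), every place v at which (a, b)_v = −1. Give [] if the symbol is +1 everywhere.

(a, b) ≡ (-221, 70) mod (ℚ^×)²; places V = {2, 3, 5, 7, 13, 17, ∞}.
(a,b)_17: α=5, u≡2; β=2, v≡8 (mod 17); (2|17)=+1, (8|17)=+1; sign (−1)^0·+1^2·+1^5 = +1.
(a,b)_∞: sgn(-221)=−, sgn(70)=+, so +1.
(a,b)_2: α=2, β=-1; u≡3, v≡3 (mod 8); ε(u)ε(v)=1·1, αω(v)=2·1, βω(u)=-1·1; sum ≡ 0  ⇒  +1.
(a,b)_7: α=2, u≡5; β=1, v≡6 (mod 7); (5|7)=-1, (6|7)=-1; sign (−1)^0·-1^1·-1^2 = -1.
(a,b)_5: α=6, u≡1; β=5, v≡1 (mod 5); (1|5)=+1, (1|5)=+1; sign (−1)^0·+1^5·+1^6 = +1.
(a,b)_3: α=2, u≡1; β=-4, v≡1 (mod 3); (1|3)=+1, (1|3)=+1; sign (−1)^0·+1^-4·+1^2 = +1.
(a,b)_13: α=5, u≡12; β=2, v≡11 (mod 13); (12|13)=+1, (11|13)=-1; sign (−1)^0·+1^2·-1^5 = -1.
|Ram(-221, 70)| = 2, even; anisotropic at {7, 13}.

[7, 13]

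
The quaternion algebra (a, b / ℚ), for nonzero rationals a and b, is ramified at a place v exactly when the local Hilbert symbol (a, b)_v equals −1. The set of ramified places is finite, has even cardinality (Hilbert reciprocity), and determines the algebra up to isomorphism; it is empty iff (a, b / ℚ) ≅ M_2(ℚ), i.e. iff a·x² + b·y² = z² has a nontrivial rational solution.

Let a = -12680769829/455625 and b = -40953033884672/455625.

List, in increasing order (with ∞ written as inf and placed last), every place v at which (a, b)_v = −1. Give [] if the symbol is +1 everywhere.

[2, 17, 41, inf]

(a, b) ≡ (-9061, -17) mod (ℚ^×)²; places V = {2, 3, 5, 7, 13, 17, 41, ∞}.
(a,b)_7: α=2, u≡2; β=2, v≡4 (mod 7); (2|7)=+1, (4|7)=+1; sign (−1)^0·+1^2·+1^2 = +1.
(a,b)_5: α=-4, u≡4; β=-4, v≡2 (mod 5); (4|5)=+1, (2|5)=-1; sign (−1)^0·+1^-4·-1^-4 = +1.
(a,b)_∞: sgn(-9061)=−, sgn(-17)=−, so -1.
(a,b)_13: α=5, u≡11; β=4, v≡12 (mod 13); (11|13)=-1, (12|13)=+1; sign (−1)^0·-1^4·+1^5 = +1.
(a,b)_17: α=1, u≡10; β=1, v≡15 (mod 17); (10|17)=-1, (15|17)=+1; sign (−1)^0·-1^1·+1^1 = -1.
(a,b)_3: α=-6, u≡2; β=-6, v≡1 (mod 3); (2|3)=-1, (1|3)=+1; sign (−1)^0·-1^-6·+1^-6 = +1.
(a,b)_2: α=0, β=10; u≡3, v≡7 (mod 8); ε(u)ε(v)=1·1, αω(v)=0·0, βω(u)=10·1; sum ≡ 1  ⇒  -1.
(a,b)_41: α=1, u≡31; β=2, v≡26 (mod 41); (31|41)=+1, (26|41)=-1; sign (−1)^0·+1^2·-1^1 = -1.
(-9061, -17 / ℚ) ramifies at {2, 17, 41, ∞}: a division algebra.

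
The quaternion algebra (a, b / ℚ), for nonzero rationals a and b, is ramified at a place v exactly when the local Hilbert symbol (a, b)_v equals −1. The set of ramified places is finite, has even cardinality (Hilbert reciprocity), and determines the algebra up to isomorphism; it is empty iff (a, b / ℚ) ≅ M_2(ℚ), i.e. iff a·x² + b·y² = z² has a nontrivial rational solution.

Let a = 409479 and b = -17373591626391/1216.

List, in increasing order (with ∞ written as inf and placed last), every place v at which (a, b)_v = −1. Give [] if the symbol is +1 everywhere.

[2, 13, 17, 19]

(a, b) ≡ (409479, -2733549) mod (ℚ^×)²; places V = {2, 3, 7, 11, 13, 17, 19, 31, 37, ∞}.
(a,b)_3: α=1, u≡2; β=7, v≡1 (mod 3); (2|3)=-1, (1|3)=+1; sign (−1)^1·-1^7·+1^1 = +1.
(a,b)_13: α=0, u≡5; β=1, v≡2 (mod 13); (5|13)=-1, (2|13)=-1; sign (−1)^0·-1^1·-1^0 = -1.
(a,b)_7: α=1, u≡5; β=1, v≡4 (mod 7); (5|7)=-1, (4|7)=+1; sign (−1)^1·-1^1·+1^1 = +1.
(a,b)_17: α=1, u≡15; β=1, v≡5 (mod 17); (15|17)=+1, (5|17)=-1; sign (−1)^0·+1^1·-1^1 = -1.
(a,b)_2: α=0, β=-6; u≡7, v≡3 (mod 8); ε(u)ε(v)=1·1, αω(v)=0·1, βω(u)=-6·0; sum ≡ 1  ⇒  -1.
(a,b)_31: α=1, u≡3; β=1, v≡28 (mod 31); (3|31)=-1, (28|31)=+1; sign (−1)^1·-1^1·+1^1 = +1.
(a,b)_∞: sgn(409479)=+, sgn(-2733549)=−, so +1.
(a,b)_11: α=0, u≡4; β=2, v≡6 (mod 11); (4|11)=+1, (6|11)=-1; sign (−1)^0·+1^2·-1^0 = +1.
(a,b)_19: α=0, u≡10; β=-1, v≡17 (mod 19); (10|19)=-1, (17|19)=+1; sign (−1)^0·-1^-1·+1^0 = -1.
(a,b)_37: α=1, u≡4; β=2, v≡3 (mod 37); (4|37)=+1, (3|37)=+1; sign (−1)^0·+1^2·+1^1 = +1.
|Ram(409479, -2733549)| = 4, even; anisotropic at {2, 13, 17, 19}.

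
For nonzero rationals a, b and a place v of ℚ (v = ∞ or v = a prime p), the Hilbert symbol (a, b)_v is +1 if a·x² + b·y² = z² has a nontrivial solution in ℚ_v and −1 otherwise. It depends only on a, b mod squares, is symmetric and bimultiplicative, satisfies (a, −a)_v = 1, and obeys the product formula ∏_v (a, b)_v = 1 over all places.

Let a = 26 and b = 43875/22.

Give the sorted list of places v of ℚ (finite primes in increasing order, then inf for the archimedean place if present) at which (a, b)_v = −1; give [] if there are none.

[2, 3]

Mod squares: a ≡ 26, b ≡ 4290. Check v ∈ {∞, 2, 3, 5, 11, 13}.
v=11: a=11^0·(≡4), b=11^-1·(≡9) mod 11; (4|11)=+1, (9|11)=+1; (−1)^{0·-1·5}·(+1)^-1·(+1)^0 = +1.
v=5: a=5^0·(≡1), b=5^3·(≡3) mod 5; (1|5)=+1, (3|5)=-1; (−1)^{0·3·2}·(+1)^3·(-1)^0 = +1.
v=2: v_2(a)=1, v_2(b)=-1; units ≡ 5, 1 (mod 8); ε·ε+αω+βω = 0·0+1·0+-1·1 ≡ 1  ⇒  (a,b)_2 = -1.
v=3: a=3^0·(≡2), b=3^3·(≡2) mod 3; (2|3)=-1, (2|3)=-1; (−1)^{0·3·1}·(-1)^3·(-1)^0 = -1.
v=∞: 26 > 0 and 4290 > 0  ⇒  (a,b)_∞ = +1.
v=13: a=13^1·(≡2), b=13^1·(≡11) mod 13; (2|13)=-1, (11|13)=-1; (−1)^{1·1·6}·(-1)^1·(-1)^1 = +1.
(26, 4290 / ℚ) ramifies at {2, 3}: a division algebra.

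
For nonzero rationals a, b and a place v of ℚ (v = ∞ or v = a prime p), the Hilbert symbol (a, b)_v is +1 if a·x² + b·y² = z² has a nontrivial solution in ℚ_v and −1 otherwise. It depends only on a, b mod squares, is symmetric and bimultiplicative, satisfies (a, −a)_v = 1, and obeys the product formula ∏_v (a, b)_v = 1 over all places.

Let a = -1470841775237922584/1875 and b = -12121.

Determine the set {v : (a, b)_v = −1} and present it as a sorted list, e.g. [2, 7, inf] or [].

(a, b) ≡ (-3127218, -12121) mod (ℚ^×)²; places V = {2, 3, 5, 7, 17, 23, 31, 43, ∞}.
(a,b)_7: α=4, u≡1; β=0, v≡3 (mod 7); (1|7)=+1, (3|7)=-1; sign (−1)^0·+1^0·-1^4 = +1.
(a,b)_3: α=-1, u≡1; β=0, v≡2 (mod 3); (1|3)=+1, (2|3)=-1; sign (−1)^0·+1^0·-1^-1 = -1.
(a,b)_23: α=3, u≡17; β=1, v≡2 (mod 23); (17|23)=-1, (2|23)=+1; sign (−1)^1·-1^1·+1^3 = +1.
(a,b)_17: α=3, u≡10; β=1, v≡1 (mod 17); (10|17)=-1, (1|17)=+1; sign (−1)^0·-1^1·+1^3 = -1.
(a,b)_5: α=-4, u≡2; β=0, v≡4 (mod 5); (2|5)=-1, (4|5)=+1; sign (−1)^0·-1^0·+1^-4 = +1.
(a,b)_43: α=1, u≡2; β=0, v≡5 (mod 43); (2|43)=-1, (5|43)=-1; sign (−1)^0·-1^0·-1^1 = -1.
(a,b)_31: α=3, u≡21; β=1, v≡12 (mod 31); (21|31)=-1, (12|31)=-1; sign (−1)^1·-1^1·-1^3 = -1.
(a,b)_2: α=3, β=0; u≡7, v≡7 (mod 8); ε(u)ε(v)=1·1, αω(v)=3·0, βω(u)=0·0; sum ≡ 1  ⇒  -1.
(a,b)_∞: sgn(-3127218)=−, sgn(-12121)=−, so -1.
|Ram(-3127218, -12121)| = 6, even; anisotropic at {2, 3, 17, 31, 43, ∞}.

[2, 3, 17, 31, 43, inf]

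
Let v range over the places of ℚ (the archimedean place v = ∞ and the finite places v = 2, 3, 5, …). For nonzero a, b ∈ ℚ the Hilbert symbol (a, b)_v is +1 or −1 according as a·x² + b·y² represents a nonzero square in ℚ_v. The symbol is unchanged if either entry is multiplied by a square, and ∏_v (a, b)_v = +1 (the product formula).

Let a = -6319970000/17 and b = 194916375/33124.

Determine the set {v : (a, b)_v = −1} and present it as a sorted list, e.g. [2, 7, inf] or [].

[2, 3, 31, 37]

Mod squares: a ≡ -10743949, b ≡ 10695. Check v ∈ {∞, 2, 3, 5, 7, 13, 17, 19, 23, 29, 31, 37}.
v=2: v_2(a)=4, v_2(b)=-2; units ≡ 3, 7 (mod 8); ε·ε+αω+βω = 1·1+4·0+-2·1 ≡ 1  ⇒  (a,b)_2 = -1.
v=23: a=23^0·(≡9), b=23^1·(≡17) mod 23; (9|23)=+1, (17|23)=-1; (−1)^{0·1·11}·(+1)^1·(-1)^0 = +1.
v=7: a=7^0·(≡2), b=7^-2·(≡6) mod 7; (2|7)=+1, (6|7)=-1; (−1)^{0·-2·3}·(+1)^-2·(-1)^0 = +1.
v=∞: -10743949 < 0 and 10695 > 0  ⇒  (a,b)_∞ = +1.
v=31: a=31^1·(≡8), b=31^1·(≡7) mod 31; (8|31)=+1, (7|31)=+1; (−1)^{1·1·15}·(+1)^1·(+1)^1 = -1.
v=13: a=13^0·(≡5), b=13^-2·(≡4) mod 13; (5|13)=-1, (4|13)=+1; (−1)^{0·-2·6}·(-1)^-2·(+1)^0 = +1.
v=3: a=3^0·(≡2), b=3^7·(≡1) mod 3; (2|3)=-1, (1|3)=+1; (−1)^{0·7·1}·(-1)^7·(+1)^0 = -1.
v=29: a=29^1·(≡28), b=29^0·(≡16) mod 29; (28|29)=+1, (16|29)=+1; (−1)^{1·0·14}·(+1)^0·(+1)^1 = +1.
v=5: a=5^4·(≡4), b=5^3·(≡4) mod 5; (4|5)=+1, (4|5)=+1; (−1)^{4·3·2}·(+1)^3·(+1)^4 = +1.
v=37: a=37^1·(≡12), b=37^0·(≡17) mod 37; (12|37)=+1, (17|37)=-1; (−1)^{1·0·18}·(+1)^0·(-1)^1 = -1.
v=17: a=17^-1·(≡14), b=17^0·(≡13) mod 17; (14|17)=-1, (13|17)=+1; (−1)^{-1·0·8}·(-1)^0·(+1)^-1 = +1.
v=19: a=19^1·(≡1), b=19^0·(≡7) mod 19; (1|19)=+1, (7|19)=+1; (−1)^{1·0·9}·(+1)^0·(+1)^1 = +1.
Ram(-10743949, 10695) = {2, 3, 31, 37}; no ℚ_2-point on the conic.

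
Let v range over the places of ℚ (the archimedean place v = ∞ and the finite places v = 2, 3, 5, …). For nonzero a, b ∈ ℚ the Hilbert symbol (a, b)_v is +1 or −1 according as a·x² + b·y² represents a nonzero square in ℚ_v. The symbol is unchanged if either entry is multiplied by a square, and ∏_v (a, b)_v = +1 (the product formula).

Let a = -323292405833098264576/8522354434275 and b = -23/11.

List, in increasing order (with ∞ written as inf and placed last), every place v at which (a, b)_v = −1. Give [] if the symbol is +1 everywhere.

[2, 11, 13, 19, 23, 29, 31, inf]

Mod squares: a ≡ -3774901, b ≡ -253. Check v ∈ {∞, 2, 3, 5, 11, 13, 17, 19, 23, 29, 31, 41}.
v=29: a=29^1·(≡17), b=29^0·(≡19) mod 29; (17|29)=-1, (19|29)=-1; (−1)^{1·0·14}·(-1)^0·(-1)^1 = -1.
v=41: a=41^-2·(≡23), b=41^0·(≡24) mod 41; (23|41)=+1, (24|41)=-1; (−1)^{-2·0·20}·(+1)^0·(-1)^-2 = +1.
v=2: v_2(a)=16, v_2(b)=0; units ≡ 3, 3 (mod 8); ε·ε+αω+βω = 1·1+16·1+0·1 ≡ 1  ⇒  (a,b)_2 = -1.
v=∞: -3774901 < 0 and -253 < 0  ⇒  (a,b)_∞ = -1.
v=31: a=31^3·(≡28), b=31^0·(≡12) mod 31; (28|31)=+1, (12|31)=-1; (−1)^{3·0·15}·(+1)^0·(-1)^3 = -1.
v=5: a=5^-2·(≡4), b=5^0·(≡2) mod 5; (4|5)=+1, (2|5)=-1; (−1)^{-2·0·2}·(+1)^0·(-1)^-2 = +1.
v=23: a=23^2·(≡21), b=23^1·(≡2) mod 23; (21|23)=-1, (2|23)=+1; (−1)^{2·1·11}·(-1)^1·(+1)^2 = -1.
v=17: a=17^3·(≡8), b=17^0·(≡1) mod 17; (8|17)=+1, (1|17)=+1; (−1)^{3·0·8}·(+1)^0·(+1)^3 = +1.
v=19: a=19^-1·(≡7), b=19^0·(≡10) mod 19; (7|19)=+1, (10|19)=-1; (−1)^{-1·0·9}·(+1)^0·(-1)^-1 = -1.
v=11: a=11^-4·(≡2), b=11^-1·(≡10) mod 11; (2|11)=-1, (10|11)=-1; (−1)^{-4·-1·5}·(-1)^-1·(-1)^-4 = -1.
v=13: a=13^3·(≡4), b=13^0·(≡5) mod 13; (4|13)=+1, (5|13)=-1; (−1)^{3·0·6}·(+1)^0·(-1)^3 = -1.
v=3: a=3^-6·(≡2), b=3^0·(≡2) mod 3; (2|3)=-1, (2|3)=-1; (−1)^{-6·0·1}·(-1)^0·(-1)^-6 = +1.
(-3774901, -253 / ℚ) ramifies at {2, 11, 13, 19, 23, 29, 31, ∞}: a division algebra.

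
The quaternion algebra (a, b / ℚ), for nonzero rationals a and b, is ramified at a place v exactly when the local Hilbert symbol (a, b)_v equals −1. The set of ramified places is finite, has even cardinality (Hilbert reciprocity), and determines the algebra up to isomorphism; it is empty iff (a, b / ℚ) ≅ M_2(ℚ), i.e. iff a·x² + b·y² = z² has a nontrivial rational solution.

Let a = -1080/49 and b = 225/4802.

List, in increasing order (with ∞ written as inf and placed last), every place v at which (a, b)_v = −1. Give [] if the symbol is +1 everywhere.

(a, b) ≡ (-30, 2) mod (ℚ^×)²; places V = {2, 3, 5, 7, ∞}.
(a,b)_2: α=3, β=-1; u≡1, v≡1 (mod 8); ε(u)ε(v)=0·0, αω(v)=3·0, βω(u)=-1·0; sum ≡ 0  ⇒  +1.
(a,b)_3: α=3, u≡2; β=2, v≡2 (mod 3); (2|3)=-1, (2|3)=-1; sign (−1)^0·-1^2·-1^3 = -1.
(a,b)_5: α=1, u≡1; β=2, v≡2 (mod 5); (1|5)=+1, (2|5)=-1; sign (−1)^0·+1^2·-1^1 = -1.
(a,b)_7: α=-2, u≡5; β=-4, v≡4 (mod 7); (5|7)=-1, (4|7)=+1; sign (−1)^0·-1^-4·+1^-2 = +1.
(a,b)_∞: sgn(-30)=−, sgn(2)=+, so +1.
Ram(-30, 2) = {3, 5}; no ℚ_3-point on the conic.

[3, 5]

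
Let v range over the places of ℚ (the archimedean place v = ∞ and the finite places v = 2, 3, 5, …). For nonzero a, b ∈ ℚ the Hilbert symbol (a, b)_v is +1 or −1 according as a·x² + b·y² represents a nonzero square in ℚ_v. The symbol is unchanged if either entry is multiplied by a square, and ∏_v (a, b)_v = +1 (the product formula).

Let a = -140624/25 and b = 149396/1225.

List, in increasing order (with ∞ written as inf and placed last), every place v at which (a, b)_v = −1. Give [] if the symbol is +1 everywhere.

(a, b) ≡ (-8789, 221) mod (ℚ^×)²; places V = {2, 5, 7, 11, 13, 17, 47, ∞}.
(a,b)_47: α=1, u≡42; β=0, v≡10 (mod 47); (42|47)=+1, (10|47)=-1; sign (−1)^0·+1^0·-1^1 = -1.
(a,b)_13: α=0, u≡3; β=3, v≡1 (mod 13); (3|13)=+1, (1|13)=+1; sign (−1)^0·+1^3·+1^0 = +1.
(a,b)_17: α=1, u≡3; β=1, v≡16 (mod 17); (3|17)=-1, (16|17)=+1; sign (−1)^0·-1^1·+1^1 = -1.
(a,b)_11: α=1, u≡3; β=0, v≡4 (mod 11); (3|11)=+1, (4|11)=+1; sign (−1)^0·+1^0·+1^1 = +1.
(a,b)_5: α=-2, u≡1; β=-2, v≡4 (mod 5); (1|5)=+1, (4|5)=+1; sign (−1)^0·+1^-2·+1^-2 = +1.
(a,b)_2: α=4, β=2; u≡3, v≡5 (mod 8); ε(u)ε(v)=1·0, αω(v)=4·1, βω(u)=2·1; sum ≡ 0  ⇒  +1.
(a,b)_∞: sgn(-8789)=−, sgn(221)=+, so +1.
(a,b)_7: α=0, u≡5; β=-2, v≡4 (mod 7); (5|7)=-1, (4|7)=+1; sign (−1)^0·-1^-2·+1^0 = +1.
(-8789, 221 / ℚ) ramifies at {17, 47}: a division algebra.

[17, 47]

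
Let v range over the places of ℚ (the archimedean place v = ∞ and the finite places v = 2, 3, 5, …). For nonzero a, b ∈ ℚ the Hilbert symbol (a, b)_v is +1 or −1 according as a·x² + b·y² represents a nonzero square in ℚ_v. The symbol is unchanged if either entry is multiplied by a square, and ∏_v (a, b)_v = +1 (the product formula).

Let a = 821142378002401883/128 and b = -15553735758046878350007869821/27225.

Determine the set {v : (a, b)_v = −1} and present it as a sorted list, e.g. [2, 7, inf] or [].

[19, 29, 31, 37]

Mod squares: a ≡ 1468966, b ≡ -25789. Check v ∈ {∞, 2, 3, 5, 11, 17, 19, 29, 31, 37, 41, 43}.
v=5: a=5^0·(≡1), b=5^-2·(≡1) mod 5; (1|5)=+1, (1|5)=+1; (−1)^{0·-2·2}·(+1)^-2·(+1)^0 = +1.
v=∞: 1468966 > 0 and -25789 < 0  ⇒  (a,b)_∞ = +1.
v=3: a=3^0·(≡1), b=3^-2·(≡2) mod 3; (1|3)=+1, (2|3)=-1; (−1)^{0·-2·1}·(+1)^-2·(-1)^0 = +1.
v=37: a=37^2·(≡19), b=37^3·(≡8) mod 37; (19|37)=-1, (8|37)=-1; (−1)^{2·3·18}·(-1)^3·(-1)^2 = -1.
v=2: v_2(a)=-7, v_2(b)=0; units ≡ 3, 3 (mod 8); ε·ε+αω+βω = 1·1+-7·1+0·1 ≡ 0  ⇒  (a,b)_2 = +1.
v=41: a=41^4·(≡33), b=41^5·(≡38) mod 41; (33|41)=+1, (38|41)=-1; (−1)^{4·5·20}·(+1)^5·(-1)^4 = +1.
v=31: a=31^1·(≡10), b=31^2·(≡17) mod 31; (10|31)=+1, (17|31)=-1; (−1)^{1·2·15}·(+1)^2·(-1)^1 = -1.
v=11: a=11^0·(≡3), b=11^-2·(≡2) mod 11; (3|11)=+1, (2|11)=-1; (−1)^{0·-2·5}·(+1)^-2·(-1)^0 = +1.
v=29: a=29^1·(≡24), b=29^2·(≡12) mod 29; (24|29)=+1, (12|29)=-1; (−1)^{1·2·14}·(+1)^2·(-1)^1 = -1.
v=17: a=17^2·(≡9), b=17^3·(≡13) mod 17; (9|17)=+1, (13|17)=+1; (−1)^{2·3·8}·(+1)^3·(+1)^2 = +1.
v=19: a=19^1·(≡13), b=19^2·(≡2) mod 19; (13|19)=-1, (2|19)=-1; (−1)^{1·2·9}·(-1)^2·(-1)^1 = -1.
v=43: a=43^1·(≡19), b=43^2·(≡10) mod 43; (19|43)=-1, (10|43)=+1; (−1)^{1·2·21}·(-1)^2·(+1)^1 = +1.
|Ram(1468966, -25789)| = 4, even; anisotropic at {19, 29, 31, 37}.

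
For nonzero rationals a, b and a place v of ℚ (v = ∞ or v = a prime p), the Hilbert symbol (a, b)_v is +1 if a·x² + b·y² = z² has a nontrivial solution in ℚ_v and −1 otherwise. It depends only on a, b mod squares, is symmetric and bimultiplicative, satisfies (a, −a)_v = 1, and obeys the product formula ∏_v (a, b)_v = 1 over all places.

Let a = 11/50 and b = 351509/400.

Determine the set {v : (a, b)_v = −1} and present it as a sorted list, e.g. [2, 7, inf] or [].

(a, b) ≡ (22, 351509) mod (ℚ^×)²; places V = {2, 5, 11, 17, 23, 29, 31, ∞}.
(a,b)_∞: sgn(22)=+, sgn(351509)=+, so +1.
(a,b)_11: α=1, u≡2; β=0, v≡1 (mod 11); (2|11)=-1, (1|11)=+1; sign (−1)^0·-1^0·+1^1 = +1.
(a,b)_23: α=0, u≡20; β=1, v≡14 (mod 23); (20|23)=-1, (14|23)=-1; sign (−1)^0·-1^1·-1^0 = -1.
(a,b)_5: α=-2, u≡3; β=-2, v≡4 (mod 5); (3|5)=-1, (4|5)=+1; sign (−1)^0·-1^-2·+1^-2 = +1.
(a,b)_17: α=0, u≡6; β=1, v≡10 (mod 17); (6|17)=-1, (10|17)=-1; sign (−1)^0·-1^1·-1^0 = -1.
(a,b)_29: α=0, u≡24; β=1, v≡5 (mod 29); (24|29)=+1, (5|29)=+1; sign (−1)^0·+1^1·+1^0 = +1.
(a,b)_2: α=-1, β=-4; u≡3, v≡5 (mod 8); ε(u)ε(v)=1·0, αω(v)=-1·1, βω(u)=-4·1; sum ≡ 1  ⇒  -1.
(a,b)_31: α=0, u≡12; β=1, v≡23 (mod 31); (12|31)=-1, (23|31)=-1; sign (−1)^0·-1^1·-1^0 = -1.
(22, 351509 / ℚ) ramifies at {2, 17, 23, 31}: a division algebra.

[2, 17, 23, 31]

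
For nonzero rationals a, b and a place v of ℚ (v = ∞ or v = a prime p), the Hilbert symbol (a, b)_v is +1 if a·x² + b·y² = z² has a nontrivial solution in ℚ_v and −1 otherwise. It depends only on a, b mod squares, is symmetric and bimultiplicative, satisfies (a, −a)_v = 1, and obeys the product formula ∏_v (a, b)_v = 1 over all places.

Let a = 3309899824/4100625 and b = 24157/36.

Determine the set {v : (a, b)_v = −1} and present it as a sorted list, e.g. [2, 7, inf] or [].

[17, 23]

(a, b) ≡ (34891, 493) mod (ℚ^×)²; places V = {2, 3, 5, 7, 11, 17, 23, 29, 37, 41, ∞}.
(a,b)_37: α=1, u≡20; β=0, v≡4 (mod 37); (20|37)=-1, (4|37)=+1; sign (−1)^0·-1^0·+1^1 = +1.
(a,b)_17: α=0, u≡7; β=1, v≡5 (mod 17); (7|17)=-1, (5|17)=-1; sign (−1)^0·-1^1·-1^0 = -1.
(a,b)_29: α=0, u≡24; β=1, v≡3 (mod 29); (24|29)=+1, (3|29)=-1; sign (−1)^0·+1^1·-1^0 = +1.
(a,b)_∞: sgn(34891)=+, sgn(493)=+, so +1.
(a,b)_7: α=2, u≡3; β=2, v≡3 (mod 7); (3|7)=-1, (3|7)=-1; sign (−1)^0·-1^2·-1^2 = +1.
(a,b)_11: α=2, u≡8; β=0, v≡4 (mod 11); (8|11)=-1, (4|11)=+1; sign (−1)^0·-1^0·+1^2 = +1.
(a,b)_23: α=1, u≡11; β=0, v≡20 (mod 23); (11|23)=-1, (20|23)=-1; sign (−1)^0·-1^0·-1^1 = -1.
(a,b)_41: α=1, u≡10; β=0, v≡23 (mod 41); (10|41)=+1, (23|41)=+1; sign (−1)^0·+1^0·+1^1 = +1.
(a,b)_5: α=-4, u≡4; β=0, v≡2 (mod 5); (4|5)=+1, (2|5)=-1; sign (−1)^0·+1^0·-1^-4 = +1.
(a,b)_3: α=-8, u≡1; β=-2, v≡1 (mod 3); (1|3)=+1, (1|3)=+1; sign (−1)^0·+1^-2·+1^-8 = +1.
(a,b)_2: α=4, β=-2; u≡3, v≡5 (mod 8); ε(u)ε(v)=1·0, αω(v)=4·1, βω(u)=-2·1; sum ≡ 0  ⇒  +1.
|Ram(34891, 493)| = 2, even; anisotropic at {17, 23}.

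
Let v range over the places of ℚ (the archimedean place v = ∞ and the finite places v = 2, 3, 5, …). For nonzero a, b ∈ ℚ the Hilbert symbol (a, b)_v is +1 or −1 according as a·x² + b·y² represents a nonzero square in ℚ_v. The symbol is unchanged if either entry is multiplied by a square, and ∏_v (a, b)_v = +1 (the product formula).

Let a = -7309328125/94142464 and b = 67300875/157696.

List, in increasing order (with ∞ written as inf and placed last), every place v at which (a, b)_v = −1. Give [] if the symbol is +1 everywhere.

[5, 23]

Mod squares: a ≡ -8602, b ≡ 17710. Check v ∈ {∞, 2, 3, 5, 7, 11, 13, 17, 23, 43}.
v=5: a=5^6·(≡2), b=5^3·(≡2) mod 5; (2|5)=-1, (2|5)=-1; (−1)^{6·3·2}·(-1)^3·(-1)^6 = -1.
v=∞: -8602 < 0 and 17710 > 0  ⇒  (a,b)_∞ = +1.
v=13: a=13^-2·(≡3), b=13^0·(≡3) mod 13; (3|13)=+1, (3|13)=+1; (−1)^{-2·0·6}·(+1)^0·(+1)^-2 = +1.
v=23: a=23^1·(≡19), b=23^1·(≡11) mod 23; (19|23)=-1, (11|23)=-1; (−1)^{1·1·11}·(-1)^1·(-1)^1 = -1.
v=11: a=11^1·(≡8), b=11^-1·(≡5) mod 11; (8|11)=-1, (5|11)=+1; (−1)^{1·-1·5}·(-1)^-1·(+1)^1 = +1.
v=7: a=7^0·(≡2), b=7^-1·(≡6) mod 7; (2|7)=+1, (6|7)=-1; (−1)^{0·-1·3}·(+1)^-1·(-1)^0 = +1.
v=2: v_2(a)=-15, v_2(b)=-11; units ≡ 3, 7 (mod 8); ε·ε+αω+βω = 1·1+-15·0+-11·1 ≡ 0  ⇒  (a,b)_2 = +1.
v=17: a=17^-1·(≡15), b=17^2·(≡15) mod 17; (15|17)=+1, (15|17)=+1; (−1)^{-1·2·8}·(+1)^2·(+1)^-1 = +1.
v=3: a=3^0·(≡2), b=3^4·(≡1) mod 3; (2|3)=-1, (1|3)=+1; (−1)^{0·4·1}·(-1)^4·(+1)^0 = +1.
v=43: a=43^2·(≡38), b=43^0·(≡19) mod 43; (38|43)=+1, (19|43)=-1; (−1)^{2·0·21}·(+1)^0·(-1)^2 = +1.
Ram(-8602, 17710) = {5, 23}; no ℚ_5-point on the conic.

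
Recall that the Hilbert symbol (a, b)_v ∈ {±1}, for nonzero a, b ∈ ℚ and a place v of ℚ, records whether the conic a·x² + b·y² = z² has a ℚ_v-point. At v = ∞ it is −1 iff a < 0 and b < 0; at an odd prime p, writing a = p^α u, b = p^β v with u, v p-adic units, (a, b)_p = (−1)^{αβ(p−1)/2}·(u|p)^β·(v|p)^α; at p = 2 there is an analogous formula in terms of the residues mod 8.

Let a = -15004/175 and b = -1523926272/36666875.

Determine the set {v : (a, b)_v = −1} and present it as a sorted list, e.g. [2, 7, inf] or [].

(a, b) ≡ (-217, -18879) mod (ℚ^×)²; places V = {2, 3, 5, 7, 11, 17, 23, 29, 31, ∞}.
(a,b)_17: α=0, u≡15; β=-2, v≡9 (mod 17); (15|17)=+1, (9|17)=+1; sign (−1)^0·+1^-2·+1^0 = +1.
(a,b)_5: α=-2, u≡3; β=-4, v≡4 (mod 5); (3|5)=-1, (4|5)=+1; sign (−1)^0·-1^-4·+1^-2 = +1.
(a,b)_31: α=1, u≡13; β=1, v≡23 (mod 31); (13|31)=-1, (23|31)=-1; sign (−1)^1·-1^1·-1^1 = -1.
(a,b)_7: α=-1, u≡1; β=-1, v≡5 (mod 7); (1|7)=+1, (5|7)=-1; sign (−1)^1·+1^-1·-1^-1 = +1.
(a,b)_23: α=0, u≡6; β=2, v≡18 (mod 23); (6|23)=+1, (18|23)=+1; sign (−1)^0·+1^2·+1^0 = +1.
(a,b)_2: α=2, β=8; u≡7, v≡1 (mod 8); ε(u)ε(v)=1·0, αω(v)=2·0, βω(u)=8·0; sum ≡ 0  ⇒  +1.
(a,b)_29: α=0, u≡18; β=-1, v≡16 (mod 29); (18|29)=-1, (16|29)=+1; sign (−1)^0·-1^-1·+1^0 = -1.
(a,b)_∞: sgn(-217)=−, sgn(-18879)=−, so -1.
(a,b)_3: α=0, u≡2; β=1, v≡1 (mod 3); (2|3)=-1, (1|3)=+1; sign (−1)^0·-1^1·+1^0 = -1.
(a,b)_11: α=2, u≡3; β=2, v≡6 (mod 11); (3|11)=+1, (6|11)=-1; sign (−1)^0·+1^2·-1^2 = +1.
|Ram(-217, -18879)| = 4, even; anisotropic at {3, 29, 31, ∞}.

[3, 29, 31, inf]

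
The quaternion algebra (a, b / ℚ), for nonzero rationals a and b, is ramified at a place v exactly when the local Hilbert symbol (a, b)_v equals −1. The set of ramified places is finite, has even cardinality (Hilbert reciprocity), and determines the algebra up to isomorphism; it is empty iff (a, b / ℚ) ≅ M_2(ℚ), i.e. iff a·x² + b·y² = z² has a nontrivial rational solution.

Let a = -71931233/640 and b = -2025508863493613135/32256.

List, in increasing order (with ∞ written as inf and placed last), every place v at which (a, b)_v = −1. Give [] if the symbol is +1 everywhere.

Mod squares: a ≡ -170, b ≡ -13090. Check v ∈ {∞, 2, 3, 5, 7, 11, 17}.
v=11: a=11^4·(≡2), b=11^11·(≡4) mod 11; (2|11)=-1, (4|11)=+1; (−1)^{4·11·5}·(-1)^11·(+1)^4 = -1.
v=∞: -170 < 0 and -13090 < 0  ⇒  (a,b)_∞ = -1.
v=3: a=3^0·(≡1), b=3^-2·(≡2) mod 3; (1|3)=+1, (2|3)=-1; (−1)^{0·-2·1}·(+1)^-2·(-1)^0 = +1.
v=7: a=7^0·(≡6), b=7^-1·(≡3) mod 7; (6|7)=-1, (3|7)=-1; (−1)^{0·-1·3}·(-1)^-1·(-1)^0 = -1.
v=5: a=5^-1·(≡4), b=5^1·(≡3) mod 5; (4|5)=+1, (3|5)=-1; (−1)^{-1·1·2}·(+1)^1·(-1)^-1 = -1.
v=2: v_2(a)=-7, v_2(b)=-9; units ≡ 3, 7 (mod 8); ε·ε+αω+βω = 1·1+-7·0+-9·1 ≡ 0  ⇒  (a,b)_2 = +1.
v=17: a=17^3·(≡12), b=17^5·(≡6) mod 17; (12|17)=-1, (6|17)=-1; (−1)^{3·5·8}·(-1)^5·(-1)^3 = +1.
|Ram(-170, -13090)| = 4, even; anisotropic at {5, 7, 11, ∞}.

[5, 7, 11, inf]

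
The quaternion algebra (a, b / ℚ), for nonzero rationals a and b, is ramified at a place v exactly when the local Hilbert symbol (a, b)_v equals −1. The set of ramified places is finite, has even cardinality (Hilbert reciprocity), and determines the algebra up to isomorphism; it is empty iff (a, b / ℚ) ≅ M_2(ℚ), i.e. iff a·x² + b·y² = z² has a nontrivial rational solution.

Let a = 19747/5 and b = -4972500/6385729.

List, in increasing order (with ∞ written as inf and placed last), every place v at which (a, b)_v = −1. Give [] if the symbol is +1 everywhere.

[2, 31]

(a, b) ≡ (2015, -221) mod (ℚ^×)²; places V = {2, 3, 5, 7, 13, 17, 19, 31, ∞}.
(a,b)_∞: sgn(2015)=+, sgn(-221)=−, so +1.
(a,b)_5: α=-1, u≡2; β=4, v≡1 (mod 5); (2|5)=-1, (1|5)=+1; sign (−1)^0·-1^4·+1^-1 = +1.
(a,b)_7: α=2, u≡5; β=-2, v≡3 (mod 7); (5|7)=-1, (3|7)=-1; sign (−1)^0·-1^-2·-1^2 = +1.
(a,b)_17: α=0, u≡2; β=1, v≡1 (mod 17); (2|17)=+1, (1|17)=+1; sign (−1)^0·+1^1·+1^0 = +1.
(a,b)_19: α=0, u≡5; β=-4, v≡6 (mod 19); (5|19)=+1, (6|19)=+1; sign (−1)^0·+1^-4·+1^0 = +1.
(a,b)_2: α=0, β=2; u≡7, v≡3 (mod 8); ε(u)ε(v)=1·1, αω(v)=0·1, βω(u)=2·0; sum ≡ 1  ⇒  -1.
(a,b)_31: α=1, u≡22; β=0, v≡3 (mod 31); (22|31)=-1, (3|31)=-1; sign (−1)^0·-1^0·-1^1 = -1.
(a,b)_13: α=1, u≡10; β=1, v≡1 (mod 13); (10|13)=+1, (1|13)=+1; sign (−1)^0·+1^1·+1^1 = +1.
(a,b)_3: α=0, u≡2; β=2, v≡1 (mod 3); (2|3)=-1, (1|3)=+1; sign (−1)^0·-1^2·+1^0 = +1.
(2015, -221 / ℚ) ramifies at {2, 31}: a division algebra.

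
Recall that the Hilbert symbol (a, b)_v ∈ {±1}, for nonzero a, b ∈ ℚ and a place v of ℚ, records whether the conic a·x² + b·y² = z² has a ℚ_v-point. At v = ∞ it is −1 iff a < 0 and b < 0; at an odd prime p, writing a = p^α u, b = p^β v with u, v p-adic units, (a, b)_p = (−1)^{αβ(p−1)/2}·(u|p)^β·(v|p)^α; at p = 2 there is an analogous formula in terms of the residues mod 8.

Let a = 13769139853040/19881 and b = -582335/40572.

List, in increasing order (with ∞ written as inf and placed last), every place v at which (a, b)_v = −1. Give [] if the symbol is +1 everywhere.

Mod squares: a ≡ 25415, b ≡ -46345. Check v ∈ {∞, 2, 3, 5, 7, 11, 13, 17, 23, 31, 47}.
v=23: a=23^5·(≡3), b=23^-1·(≡3) mod 23; (3|23)=+1, (3|23)=+1; (−1)^{5·-1·11}·(+1)^-1·(+1)^5 = -1.
v=13: a=13^1·(≡6), b=13^1·(≡10) mod 13; (6|13)=-1, (10|13)=+1; (−1)^{1·1·6}·(-1)^1·(+1)^1 = -1.
v=5: a=5^1·(≡3), b=5^1·(≡4) mod 5; (3|5)=-1, (4|5)=+1; (−1)^{1·1·2}·(-1)^1·(+1)^1 = -1.
v=2: v_2(a)=4, v_2(b)=-2; units ≡ 7, 7 (mod 8); ε·ε+αω+βω = 1·1+4·0+-2·0 ≡ 1  ⇒  (a,b)_2 = -1.
v=47: a=47^-2·(≡11), b=47^0·(≡38) mod 47; (11|47)=-1, (38|47)=-1; (−1)^{-2·0·23}·(-1)^0·(-1)^-2 = +1.
v=11: a=11^2·(≡9), b=11^0·(≡4) mod 11; (9|11)=+1, (4|11)=+1; (−1)^{2·0·5}·(+1)^0·(+1)^2 = +1.
v=31: a=31^0·(≡3), b=31^1·(≡22) mod 31; (3|31)=-1, (22|31)=-1; (−1)^{0·1·15}·(-1)^1·(-1)^0 = -1.
v=7: a=7^0·(≡5), b=7^-2·(≡1) mod 7; (5|7)=-1, (1|7)=+1; (−1)^{0·-2·3}·(-1)^-2·(+1)^0 = +1.
v=3: a=3^-2·(≡2), b=3^-2·(≡2) mod 3; (2|3)=-1, (2|3)=-1; (−1)^{-2·-2·1}·(-1)^-2·(-1)^-2 = +1.
v=∞: 25415 > 0 and -46345 < 0  ⇒  (a,b)_∞ = +1.
v=17: a=17^1·(≡1), b=17^2·(≡11) mod 17; (1|17)=+1, (11|17)=-1; (−1)^{1·2·8}·(+1)^2·(-1)^1 = -1.
Ram(25415, -46345) = {2, 5, 13, 17, 23, 31}; no ℚ_2-point on the conic.

[2, 5, 13, 17, 23, 31]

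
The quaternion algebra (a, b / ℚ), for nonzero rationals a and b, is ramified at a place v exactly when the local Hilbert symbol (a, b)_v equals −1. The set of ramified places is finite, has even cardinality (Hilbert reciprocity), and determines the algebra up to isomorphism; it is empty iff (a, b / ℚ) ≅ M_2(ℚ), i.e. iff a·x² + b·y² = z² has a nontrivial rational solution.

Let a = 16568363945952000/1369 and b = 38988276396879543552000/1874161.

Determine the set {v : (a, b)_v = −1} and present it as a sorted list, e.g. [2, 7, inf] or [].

Mod squares: a ≡ 13195, b ≡ 20930. Check v ∈ {∞, 2, 3, 5, 7, 13, 23, 29, 37}.
v=37: a=37^-2·(≡32), b=37^-4·(≡9) mod 37; (32|37)=-1, (9|37)=+1; (−1)^{-2·-4·18}·(-1)^-4·(+1)^-2 = +1.
v=2: v_2(a)=8, v_2(b)=11; units ≡ 3, 1 (mod 8); ε·ε+αω+βω = 1·0+8·0+11·1 ≡ 1  ⇒  (a,b)_2 = -1.
v=∞: 13195 > 0 and 20930 > 0  ⇒  (a,b)_∞ = +1.
v=29: a=29^3·(≡16), b=29^4·(≡15) mod 29; (16|29)=+1, (15|29)=-1; (−1)^{3·4·14}·(+1)^4·(-1)^3 = -1.
v=13: a=13^1·(≡10), b=13^1·(≡11) mod 13; (10|13)=+1, (11|13)=-1; (−1)^{1·1·6}·(+1)^1·(-1)^1 = -1.
v=23: a=23^2·(≡2), b=23^3·(≡9) mod 23; (2|23)=+1, (9|23)=+1; (−1)^{2·3·11}·(+1)^3·(+1)^2 = +1.
v=5: a=5^3·(≡4), b=5^3·(≡1) mod 5; (4|5)=+1, (1|5)=+1; (−1)^{3·3·2}·(+1)^3·(+1)^3 = +1.
v=3: a=3^2·(≡1), b=3^4·(≡2) mod 3; (1|3)=+1, (2|3)=-1; (−1)^{2·4·1}·(+1)^4·(-1)^2 = +1.
v=7: a=7^3·(≡1), b=7^5·(≡1) mod 7; (1|7)=+1, (1|7)=+1; (−1)^{3·5·3}·(+1)^5·(+1)^3 = -1.
(13195, 20930 / ℚ) ramifies at {2, 7, 13, 29}: a division algebra.

[2, 7, 13, 29]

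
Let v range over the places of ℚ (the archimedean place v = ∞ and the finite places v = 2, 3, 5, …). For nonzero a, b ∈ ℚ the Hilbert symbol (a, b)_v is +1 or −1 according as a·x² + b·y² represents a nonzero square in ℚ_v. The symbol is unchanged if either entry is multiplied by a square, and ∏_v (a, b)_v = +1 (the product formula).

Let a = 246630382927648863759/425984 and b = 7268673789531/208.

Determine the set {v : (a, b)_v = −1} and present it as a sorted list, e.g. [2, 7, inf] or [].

(a, b) ≡ (3094, 143) mod (ℚ^×)²; places V = {2, 3, 7, 11, 13, 17, 23, ∞}.
(a,b)_23: α=4, u≡8; β=2, v≡14 (mod 23); (8|23)=+1, (14|23)=-1; sign (−1)^0·+1^2·-1^4 = +1.
(a,b)_13: α=-1, u≡12; β=-1, v≡8 (mod 13); (12|13)=+1, (8|13)=-1; sign (−1)^0·+1^-1·-1^-1 = -1.
(a,b)_7: α=5, u≡1; β=2, v≡3 (mod 7); (1|7)=+1, (3|7)=-1; sign (−1)^0·+1^2·-1^5 = -1.
(a,b)_17: α=3, u≡6; β=2, v≡10 (mod 17); (6|17)=-1, (10|17)=-1; sign (−1)^0·-1^2·-1^3 = -1.
(a,b)_11: α=4, u≡5; β=3, v≡10 (mod 11); (5|11)=+1, (10|11)=-1; sign (−1)^0·+1^3·-1^4 = +1.
(a,b)_∞: sgn(3094)=+, sgn(143)=+, so +1.
(a,b)_2: α=-15, β=-4; u≡3, v≡7 (mod 8); ε(u)ε(v)=1·1, αω(v)=-15·0, βω(u)=-4·1; sum ≡ 1  ⇒  -1.
(a,b)_3: α=6, u≡1; β=6, v≡2 (mod 3); (1|3)=+1, (2|3)=-1; sign (−1)^0·+1^6·-1^6 = +1.
|Ram(3094, 143)| = 4, even; anisotropic at {2, 7, 13, 17}.

[2, 7, 13, 17]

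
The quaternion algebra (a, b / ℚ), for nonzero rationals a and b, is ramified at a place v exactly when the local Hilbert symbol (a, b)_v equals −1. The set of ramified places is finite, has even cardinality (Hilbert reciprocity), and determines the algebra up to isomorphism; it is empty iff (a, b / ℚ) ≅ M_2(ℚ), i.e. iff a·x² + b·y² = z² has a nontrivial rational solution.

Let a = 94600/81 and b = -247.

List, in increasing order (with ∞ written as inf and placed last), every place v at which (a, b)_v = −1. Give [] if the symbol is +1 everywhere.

[11, 19]

Mod squares: a ≡ 946, b ≡ -247. Check v ∈ {∞, 2, 3, 5, 11, 13, 19, 43}.
v=13: a=13^0·(≡4), b=13^1·(≡7) mod 13; (4|13)=+1, (7|13)=-1; (−1)^{0·1·6}·(+1)^1·(-1)^0 = +1.
v=2: v_2(a)=3, v_2(b)=0; units ≡ 1, 1 (mod 8); ε·ε+αω+βω = 0·0+3·0+0·0 ≡ 0  ⇒  (a,b)_2 = +1.
v=3: a=3^-4·(≡1), b=3^0·(≡2) mod 3; (1|3)=+1, (2|3)=-1; (−1)^{-4·0·1}·(+1)^0·(-1)^-4 = +1.
v=5: a=5^2·(≡4), b=5^0·(≡3) mod 5; (4|5)=+1, (3|5)=-1; (−1)^{2·0·2}·(+1)^0·(-1)^2 = +1.
v=∞: 946 > 0 and -247 < 0  ⇒  (a,b)_∞ = +1.
v=11: a=11^1·(≡5), b=11^0·(≡6) mod 11; (5|11)=+1, (6|11)=-1; (−1)^{1·0·5}·(+1)^0·(-1)^1 = -1.
v=19: a=19^0·(≡15), b=19^1·(≡6) mod 19; (15|19)=-1, (6|19)=+1; (−1)^{0·1·9}·(-1)^1·(+1)^0 = -1.
v=43: a=43^1·(≡33), b=43^0·(≡11) mod 43; (33|43)=-1, (11|43)=+1; (−1)^{1·0·21}·(-1)^0·(+1)^1 = +1.
(946, -247 / ℚ) ramifies at {11, 19}: a division algebra.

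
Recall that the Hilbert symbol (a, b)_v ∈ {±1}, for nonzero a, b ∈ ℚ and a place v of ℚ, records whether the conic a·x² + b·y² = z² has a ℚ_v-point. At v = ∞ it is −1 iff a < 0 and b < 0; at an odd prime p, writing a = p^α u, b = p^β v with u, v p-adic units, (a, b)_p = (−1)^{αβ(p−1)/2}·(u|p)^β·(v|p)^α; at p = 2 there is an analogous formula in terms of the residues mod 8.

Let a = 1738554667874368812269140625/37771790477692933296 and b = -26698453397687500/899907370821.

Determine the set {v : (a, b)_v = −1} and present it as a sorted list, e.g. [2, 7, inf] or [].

[41, 43]

(a, b) ≡ (779, -1247) mod (ℚ^×)²; places V = {2, 3, 5, 11, 13, 17, 19, 23, 29, 37, 41, 43, ∞}.
(a,b)_37: α=-2, u≡2; β=-2, v≡12 (mod 37); (2|37)=-1, (12|37)=+1; sign (−1)^0·-1^-2·+1^-2 = +1.
(a,b)_41: α=3, u≡7; β=2, v≡19 (mod 41); (7|41)=-1, (19|41)=-1; sign (−1)^0·-1^2·-1^3 = -1.
(a,b)_17: α=4, u≡11; β=2, v≡3 (mod 17); (11|17)=-1, (3|17)=-1; sign (−1)^0·-1^2·-1^4 = +1.
(a,b)_43: α=2, u≡29; β=1, v≡14 (mod 43); (29|43)=-1, (14|43)=+1; sign (−1)^0·-1^1·+1^2 = -1.
(a,b)_2: α=-4, β=2; u≡3, v≡1 (mod 8); ε(u)ε(v)=1·0, αω(v)=-4·0, βω(u)=2·1; sum ≡ 0  ⇒  +1.
(a,b)_3: α=-6, u≡2; β=-4, v≡1 (mod 3); (2|3)=-1, (1|3)=+1; sign (−1)^0·-1^-4·+1^-6 = +1.
(a,b)_29: α=-2, u≡4; β=-1, v≡2 (mod 29); (4|29)=+1, (2|29)=-1; sign (−1)^0·+1^-1·-1^-2 = +1.
(a,b)_13: α=4, u≡1; β=2, v≡10 (mod 13); (1|13)=+1, (10|13)=+1; sign (−1)^0·+1^2·+1^4 = +1.
(a,b)_5: α=8, u≡4; β=6, v≡3 (mod 5); (4|5)=+1, (3|5)=-1; sign (−1)^0·+1^6·-1^8 = +1.
(a,b)_23: α=-6, u≡14; β=-4, v≡16 (mod 23); (14|23)=-1, (16|23)=+1; sign (−1)^0·-1^-4·+1^-6 = +1.
(a,b)_11: α=4, u≡3; β=2, v≡6 (mod 11); (3|11)=+1, (6|11)=-1; sign (−1)^0·+1^2·-1^4 = +1.
(a,b)_∞: sgn(779)=+, sgn(-1247)=−, so +1.
(a,b)_19: α=-1, u≡10; β=0, v≡1 (mod 19); (10|19)=-1, (1|19)=+1; sign (−1)^0·-1^0·+1^-1 = +1.
(779, -1247 / ℚ) ramifies at {41, 43}: a division algebra.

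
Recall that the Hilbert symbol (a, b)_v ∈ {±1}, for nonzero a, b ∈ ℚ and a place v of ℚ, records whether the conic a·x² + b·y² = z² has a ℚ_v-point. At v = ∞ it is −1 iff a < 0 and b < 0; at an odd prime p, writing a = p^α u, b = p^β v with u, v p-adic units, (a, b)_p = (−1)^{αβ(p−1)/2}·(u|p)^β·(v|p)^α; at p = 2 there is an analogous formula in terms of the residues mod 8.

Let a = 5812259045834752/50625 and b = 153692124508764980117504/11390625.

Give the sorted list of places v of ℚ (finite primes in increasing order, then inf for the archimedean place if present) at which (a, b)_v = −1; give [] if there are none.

Mod squares: a ≡ 133, b ≡ 70091. Check v ∈ {∞, 2, 3, 5, 7, 17, 19, 31}.
v=∞: 133 > 0 and 70091 > 0  ⇒  (a,b)_∞ = +1.
v=5: a=5^-4·(≡2), b=5^-6·(≡1) mod 5; (2|5)=-1, (1|5)=+1; (−1)^{-4·-6·2}·(-1)^-6·(+1)^-4 = +1.
v=17: a=17^2·(≡6), b=17^3·(≡2) mod 17; (6|17)=-1, (2|17)=+1; (−1)^{2·3·8}·(-1)^3·(+1)^2 = -1.
v=31: a=31^2·(≡20), b=31^3·(≡21) mod 31; (20|31)=+1, (21|31)=-1; (−1)^{2·3·15}·(+1)^3·(-1)^2 = +1.
v=19: a=19^1·(≡5), b=19^1·(≡13) mod 19; (5|19)=+1, (13|19)=-1; (−1)^{1·1·9}·(+1)^1·(-1)^1 = +1.
v=2: v_2(a)=16, v_2(b)=26; units ≡ 5, 3 (mod 8); ε·ε+αω+βω = 0·1+16·1+26·1 ≡ 0  ⇒  (a,b)_2 = +1.
v=3: a=3^-4·(≡1), b=3^-6·(≡2) mod 3; (1|3)=+1, (2|3)=-1; (−1)^{-4·-6·1}·(+1)^-6·(-1)^-4 = +1.
v=7: a=7^5·(≡5), b=7^7·(≡6) mod 7; (5|7)=-1, (6|7)=-1; (−1)^{5·7·3}·(-1)^7·(-1)^5 = -1.
|Ram(133, 70091)| = 2, even; anisotropic at {7, 17}.

[7, 17]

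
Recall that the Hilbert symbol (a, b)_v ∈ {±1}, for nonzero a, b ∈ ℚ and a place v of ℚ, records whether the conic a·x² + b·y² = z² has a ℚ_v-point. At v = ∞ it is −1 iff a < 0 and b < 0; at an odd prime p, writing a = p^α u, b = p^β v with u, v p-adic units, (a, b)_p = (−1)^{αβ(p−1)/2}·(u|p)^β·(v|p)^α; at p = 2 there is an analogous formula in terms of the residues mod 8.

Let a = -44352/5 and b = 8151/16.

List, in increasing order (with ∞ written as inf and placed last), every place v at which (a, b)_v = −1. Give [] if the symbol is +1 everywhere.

(a, b) ≡ (-385, 8151) mod (ℚ^×)²; places V = {2, 3, 5, 7, 11, 13, 19, ∞}.
(a,b)_2: α=6, β=-4; u≡7, v≡7 (mod 8); ε(u)ε(v)=1·1, αω(v)=6·0, βω(u)=-4·0; sum ≡ 1  ⇒  -1.
(a,b)_11: α=1, u≡1; β=1, v≡3 (mod 11); (1|11)=+1, (3|11)=+1; sign (−1)^1·+1^1·+1^1 = -1.
(a,b)_5: α=-1, u≡3; β=0, v≡1 (mod 5); (3|5)=-1, (1|5)=+1; sign (−1)^0·-1^0·+1^-1 = +1.
(a,b)_19: α=0, u≡14; β=1, v≡9 (mod 19); (14|19)=-1, (9|19)=+1; sign (−1)^0·-1^1·+1^0 = -1.
(a,b)_3: α=2, u≡2; β=1, v≡2 (mod 3); (2|3)=-1, (2|3)=-1; sign (−1)^0·-1^1·-1^2 = -1.
(a,b)_7: α=1, u≡4; β=0, v≡5 (mod 7); (4|7)=+1, (5|7)=-1; sign (−1)^0·+1^0·-1^1 = -1.
(a,b)_13: α=0, u≡6; β=1, v≡1 (mod 13); (6|13)=-1, (1|13)=+1; sign (−1)^0·-1^1·+1^0 = -1.
(a,b)_∞: sgn(-385)=−, sgn(8151)=+, so +1.
|Ram(-385, 8151)| = 6, even; anisotropic at {2, 3, 7, 11, 13, 19}.

[2, 3, 7, 11, 13, 19]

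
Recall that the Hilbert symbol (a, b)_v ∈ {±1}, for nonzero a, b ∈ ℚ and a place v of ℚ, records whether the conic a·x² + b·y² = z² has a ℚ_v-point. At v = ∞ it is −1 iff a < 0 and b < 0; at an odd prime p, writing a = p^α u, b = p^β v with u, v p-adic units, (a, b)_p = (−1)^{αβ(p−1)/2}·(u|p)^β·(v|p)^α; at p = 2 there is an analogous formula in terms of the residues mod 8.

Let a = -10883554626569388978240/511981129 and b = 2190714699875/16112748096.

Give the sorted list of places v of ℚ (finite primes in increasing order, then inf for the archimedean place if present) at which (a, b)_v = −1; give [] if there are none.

[2, 5, 23, 29]

(a, b) ≡ (-4238785, 155) mod (ℚ^×)²; places V = {2, 3, 5, 11, 13, 17, 23, 29, 31, 41, 43, 59, ∞}.
(a,b)_23: α=1, u≡1; β=0, v≡22 (mod 23); (1|23)=+1, (22|23)=-1; sign (−1)^0·+1^0·-1^1 = -1.
(a,b)_∞: sgn(-4238785)=−, sgn(155)=+, so +1.
(a,b)_11: α=-6, u≡6; β=0, v≡4 (mod 11); (6|11)=-1, (4|11)=+1; sign (−1)^0·-1^0·+1^-6 = +1.
(a,b)_5: α=1, u≡3; β=3, v≡4 (mod 5); (3|5)=-1, (4|5)=+1; sign (−1)^0·-1^3·+1^1 = -1.
(a,b)_13: α=6, u≡11; β=2, v≡1 (mod 13); (11|13)=-1, (1|13)=+1; sign (−1)^0·-1^2·+1^6 = +1.
(a,b)_43: α=0, u≡3; β=-2, v≡2 (mod 43); (3|43)=-1, (2|43)=-1; sign (−1)^0·-1^-2·-1^0 = +1.
(a,b)_31: α=5, u≡6; β=3, v≡5 (mod 31); (6|31)=-1, (5|31)=+1; sign (−1)^1·-1^3·+1^5 = +1.
(a,b)_41: α=1, u≡17; β=-2, v≡18 (mod 41); (17|41)=-1, (18|41)=+1; sign (−1)^0·-1^-2·+1^1 = +1.
(a,b)_59: α=0, u≡14; β=2, v≡50 (mod 59); (14|59)=-1, (50|59)=-1; sign (−1)^0·-1^2·-1^0 = +1.
(a,b)_3: α=2, u≡2; β=-4, v≡2 (mod 3); (2|3)=-1, (2|3)=-1; sign (−1)^0·-1^-4·-1^2 = +1.
(a,b)_17: α=-2, u≡5; β=0, v≡13 (mod 17); (5|17)=-1, (13|17)=+1; sign (−1)^0·-1^0·+1^-2 = +1.
(a,b)_29: α=1, u≡1; β=0, v≡18 (mod 29); (1|29)=+1, (18|29)=-1; sign (−1)^0·+1^0·-1^1 = -1.
(a,b)_2: α=6, β=-6; u≡7, v≡3 (mod 8); ε(u)ε(v)=1·1, αω(v)=6·1, βω(u)=-6·0; sum ≡ 1  ⇒  -1.
Ram(-4238785, 155) = {2, 5, 23, 29}; no ℚ_2-point on the conic.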